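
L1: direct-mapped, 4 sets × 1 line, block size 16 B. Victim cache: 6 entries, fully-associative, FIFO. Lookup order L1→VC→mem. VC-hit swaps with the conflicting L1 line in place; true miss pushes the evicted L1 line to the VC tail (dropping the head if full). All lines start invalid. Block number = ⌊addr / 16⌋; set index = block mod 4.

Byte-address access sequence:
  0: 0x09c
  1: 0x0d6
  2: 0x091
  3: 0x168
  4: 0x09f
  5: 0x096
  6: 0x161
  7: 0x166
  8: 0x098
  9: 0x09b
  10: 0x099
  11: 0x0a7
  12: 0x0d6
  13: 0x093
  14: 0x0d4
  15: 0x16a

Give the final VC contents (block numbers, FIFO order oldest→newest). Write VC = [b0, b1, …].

VC = [9, 10]

#0 0x9c→b9/s1 MISS; vc=[]
#1 0xd6→b13/s1 MISS; vc=[9]
#2 0x91→b9/s1 VC-HIT; vc=[13]
#3 0x168→b22/s2 MISS; vc=[13]
#4 0x9f→b9/s1 L1-HIT; vc=[13]
#5 0x96→b9/s1 L1-HIT; vc=[13]
#6 0x161→b22/s2 L1-HIT; vc=[13]
#7 0x166→b22/s2 L1-HIT; vc=[13]
#8 0x98→b9/s1 L1-HIT; vc=[13]
#9 0x9b→b9/s1 L1-HIT; vc=[13]
#10 0x99→b9/s1 L1-HIT; vc=[13]
#11 0xa7→b10/s2 MISS; vc=[13,22]
#12 0xd6→b13/s1 VC-HIT; vc=[9,22]
#13 0x93→b9/s1 VC-HIT; vc=[13,22]
#14 0xd4→b13/s1 VC-HIT; vc=[9,22]
#15 0x16a→b22/s2 VC-HIT; vc=[9,10]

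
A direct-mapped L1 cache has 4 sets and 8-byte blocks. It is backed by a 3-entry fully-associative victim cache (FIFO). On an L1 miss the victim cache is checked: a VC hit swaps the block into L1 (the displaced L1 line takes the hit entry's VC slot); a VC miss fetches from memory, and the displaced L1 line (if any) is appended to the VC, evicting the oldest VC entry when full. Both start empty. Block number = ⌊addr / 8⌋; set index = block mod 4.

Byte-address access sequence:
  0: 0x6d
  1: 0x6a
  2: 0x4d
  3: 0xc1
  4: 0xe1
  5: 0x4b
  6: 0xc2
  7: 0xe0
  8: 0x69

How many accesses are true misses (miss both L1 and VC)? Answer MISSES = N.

0: 0x6d (blk 13, set 1) → MISS  vc=[]
1: 0x6a (blk 13, set 1) → L1-HIT  vc=[]
2: 0x4d (blk 9, set 1) → MISS  vc=[13]
3: 0xc1 (blk 24, set 0) → MISS  vc=[13]
4: 0xe1 (blk 28, set 0) → MISS  vc=[13, 24]
5: 0x4b (blk 9, set 1) → L1-HIT  vc=[13, 24]
6: 0xc2 (blk 24, set 0) → VC-HIT  vc=[13, 28]
7: 0xe0 (blk 28, set 0) → VC-HIT  vc=[13, 24]
8: 0x69 (blk 13, set 1) → VC-HIT  vc=[9, 24]

MISSES = 4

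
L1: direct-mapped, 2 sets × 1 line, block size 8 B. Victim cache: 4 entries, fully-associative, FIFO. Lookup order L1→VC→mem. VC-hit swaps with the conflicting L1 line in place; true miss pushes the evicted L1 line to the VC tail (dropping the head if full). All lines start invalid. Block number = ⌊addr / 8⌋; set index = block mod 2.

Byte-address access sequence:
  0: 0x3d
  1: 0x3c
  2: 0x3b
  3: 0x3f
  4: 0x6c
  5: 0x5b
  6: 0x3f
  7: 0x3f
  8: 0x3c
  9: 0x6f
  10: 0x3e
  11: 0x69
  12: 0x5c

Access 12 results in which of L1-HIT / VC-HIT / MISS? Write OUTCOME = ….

  [0] addr=0x3d blk=7 s=1: MISS | VC []
  [1] addr=0x3c blk=7 s=1: L1-HIT | VC []
  [2] addr=0x3b blk=7 s=1: L1-HIT | VC []
  [3] addr=0x3f blk=7 s=1: L1-HIT | VC []
  [4] addr=0x6c blk=13 s=1: MISS | VC [7]
  [5] addr=0x5b blk=11 s=1: MISS | VC [7, 13]
  [6] addr=0x3f blk=7 s=1: VC-HIT | VC [11, 13]
  [7] addr=0x3f blk=7 s=1: L1-HIT | VC [11, 13]
  [8] addr=0x3c blk=7 s=1: L1-HIT | VC [11, 13]
  [9] addr=0x6f blk=13 s=1: VC-HIT | VC [11, 7]
  [10] addr=0x3e blk=7 s=1: VC-HIT | VC [11, 13]
  [11] addr=0x69 blk=13 s=1: VC-HIT | VC [11, 7]
  [12] addr=0x5c blk=11 s=1: VC-HIT | VC [13, 7]

OUTCOME = VC-HIT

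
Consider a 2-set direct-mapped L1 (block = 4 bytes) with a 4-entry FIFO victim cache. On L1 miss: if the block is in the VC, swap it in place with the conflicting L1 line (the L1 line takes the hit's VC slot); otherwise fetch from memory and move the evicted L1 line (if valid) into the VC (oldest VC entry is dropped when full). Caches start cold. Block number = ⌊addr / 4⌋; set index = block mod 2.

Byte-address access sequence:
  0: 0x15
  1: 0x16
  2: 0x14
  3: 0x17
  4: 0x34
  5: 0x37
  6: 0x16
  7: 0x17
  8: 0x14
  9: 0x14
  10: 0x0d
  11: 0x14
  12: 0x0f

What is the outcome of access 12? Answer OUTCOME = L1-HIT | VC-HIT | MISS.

OUTCOME = VC-HIT

#0 0x15→b5/s1 MISS; vc=[]
#1 0x16→b5/s1 L1-HIT; vc=[]
#2 0x14→b5/s1 L1-HIT; vc=[]
#3 0x17→b5/s1 L1-HIT; vc=[]
#4 0x34→b13/s1 MISS; vc=[5]
#5 0x37→b13/s1 L1-HIT; vc=[5]
#6 0x16→b5/s1 VC-HIT; vc=[13]
#7 0x17→b5/s1 L1-HIT; vc=[13]
#8 0x14→b5/s1 L1-HIT; vc=[13]
#9 0x14→b5/s1 L1-HIT; vc=[13]
#10 0xd→b3/s1 MISS; vc=[13,5]
#11 0x14→b5/s1 VC-HIT; vc=[13,3]
#12 0xf→b3/s1 VC-HIT; vc=[13,5]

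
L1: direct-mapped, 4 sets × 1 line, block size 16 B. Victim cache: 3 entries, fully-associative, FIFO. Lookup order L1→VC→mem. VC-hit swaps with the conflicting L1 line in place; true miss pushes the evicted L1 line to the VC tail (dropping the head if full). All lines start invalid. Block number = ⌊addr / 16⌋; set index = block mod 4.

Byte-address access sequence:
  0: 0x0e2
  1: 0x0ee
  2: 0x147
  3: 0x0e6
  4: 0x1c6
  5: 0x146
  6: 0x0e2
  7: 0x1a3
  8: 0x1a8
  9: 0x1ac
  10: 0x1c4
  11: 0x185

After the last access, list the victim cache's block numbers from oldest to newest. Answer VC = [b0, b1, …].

VC = [20, 14, 28]

  [0] addr=0xe2 blk=14 s=2: MISS | VC []
  [1] addr=0xee blk=14 s=2: L1-HIT | VC []
  [2] addr=0x147 blk=20 s=0: MISS | VC []
  [3] addr=0xe6 blk=14 s=2: L1-HIT | VC []
  [4] addr=0x1c6 blk=28 s=0: MISS | VC [20]
  [5] addr=0x146 blk=20 s=0: VC-HIT | VC [28]
  [6] addr=0xe2 blk=14 s=2: L1-HIT | VC [28]
  [7] addr=0x1a3 blk=26 s=2: MISS | VC [28, 14]
  [8] addr=0x1a8 blk=26 s=2: L1-HIT | VC [28, 14]
  [9] addr=0x1ac blk=26 s=2: L1-HIT | VC [28, 14]
  [10] addr=0x1c4 blk=28 s=0: VC-HIT | VC [20, 14]
  [11] addr=0x185 blk=24 s=0: MISS | VC [20, 14, 28]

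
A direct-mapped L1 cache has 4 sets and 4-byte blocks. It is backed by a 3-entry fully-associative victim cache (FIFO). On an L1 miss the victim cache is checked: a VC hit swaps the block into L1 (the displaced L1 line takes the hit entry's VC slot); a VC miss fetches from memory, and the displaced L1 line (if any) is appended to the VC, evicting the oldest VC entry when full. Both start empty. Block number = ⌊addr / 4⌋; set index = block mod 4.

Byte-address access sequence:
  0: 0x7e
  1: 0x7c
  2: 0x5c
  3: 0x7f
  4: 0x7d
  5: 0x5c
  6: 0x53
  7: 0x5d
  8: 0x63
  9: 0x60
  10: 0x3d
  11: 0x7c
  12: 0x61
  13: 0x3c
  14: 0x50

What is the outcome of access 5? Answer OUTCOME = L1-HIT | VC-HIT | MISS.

  [0] addr=0x7e blk=31 s=3: MISS | VC []
  [1] addr=0x7c blk=31 s=3: L1-HIT | VC []
  [2] addr=0x5c blk=23 s=3: MISS | VC [31]
  [3] addr=0x7f blk=31 s=3: VC-HIT | VC [23]
  [4] addr=0x7d blk=31 s=3: L1-HIT | VC [23]
  [5] addr=0x5c blk=23 s=3: VC-HIT | VC [31]
  [6] addr=0x53 blk=20 s=0: MISS | VC [31]
  [7] addr=0x5d blk=23 s=3: L1-HIT | VC [31]
  [8] addr=0x63 blk=24 s=0: MISS | VC [31, 20]
  [9] addr=0x60 blk=24 s=0: L1-HIT | VC [31, 20]
  [10] addr=0x3d blk=15 s=3: MISS | VC [31, 20, 23]
  [11] addr=0x7c blk=31 s=3: VC-HIT | VC [15, 20, 23]
  [12] addr=0x61 blk=24 s=0: L1-HIT | VC [15, 20, 23]
  [13] addr=0x3c blk=15 s=3: VC-HIT | VC [31, 20, 23]
  [14] addr=0x50 blk=20 s=0: VC-HIT | VC [31, 24, 23]

OUTCOME = VC-HIT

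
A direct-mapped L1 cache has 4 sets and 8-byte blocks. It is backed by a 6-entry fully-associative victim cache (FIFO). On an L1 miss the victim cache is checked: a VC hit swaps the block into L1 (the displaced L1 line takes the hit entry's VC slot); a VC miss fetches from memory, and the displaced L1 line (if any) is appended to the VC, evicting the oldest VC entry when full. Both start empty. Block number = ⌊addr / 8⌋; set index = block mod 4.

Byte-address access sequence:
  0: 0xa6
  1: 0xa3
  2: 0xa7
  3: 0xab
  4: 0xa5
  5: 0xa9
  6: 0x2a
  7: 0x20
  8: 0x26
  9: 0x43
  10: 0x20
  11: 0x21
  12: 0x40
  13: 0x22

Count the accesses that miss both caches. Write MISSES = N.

  [0] addr=0xa6 blk=20 s=0: MISS | VC []
  [1] addr=0xa3 blk=20 s=0: L1-HIT | VC []
  [2] addr=0xa7 blk=20 s=0: L1-HIT | VC []
  [3] addr=0xab blk=21 s=1: MISS | VC []
  [4] addr=0xa5 blk=20 s=0: L1-HIT | VC []
  [5] addr=0xa9 blk=21 s=1: L1-HIT | VC []
  [6] addr=0x2a blk=5 s=1: MISS | VC [21]
  [7] addr=0x20 blk=4 s=0: MISS | VC [21, 20]
  [8] addr=0x26 blk=4 s=0: L1-HIT | VC [21, 20]
  [9] addr=0x43 blk=8 s=0: MISS | VC [21, 20, 4]
  [10] addr=0x20 blk=4 s=0: VC-HIT | VC [21, 20, 8]
  [11] addr=0x21 blk=4 s=0: L1-HIT | VC [21, 20, 8]
  [12] addr=0x40 blk=8 s=0: VC-HIT | VC [21, 20, 4]
  [13] addr=0x22 blk=4 s=0: VC-HIT | VC [21, 20, 8]

MISSES = 5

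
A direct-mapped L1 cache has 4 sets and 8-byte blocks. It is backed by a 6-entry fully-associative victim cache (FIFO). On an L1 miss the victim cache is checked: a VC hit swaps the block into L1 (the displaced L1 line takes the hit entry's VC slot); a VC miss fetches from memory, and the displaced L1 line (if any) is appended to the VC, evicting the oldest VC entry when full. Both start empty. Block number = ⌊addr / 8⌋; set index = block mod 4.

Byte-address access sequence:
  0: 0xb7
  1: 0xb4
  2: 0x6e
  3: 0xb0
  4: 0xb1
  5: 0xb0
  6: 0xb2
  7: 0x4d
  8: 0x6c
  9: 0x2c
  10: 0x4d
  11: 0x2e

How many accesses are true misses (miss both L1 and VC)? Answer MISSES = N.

MISSES = 4

#0 0xb7→b22/s2 MISS; vc=[]
#1 0xb4→b22/s2 L1-HIT; vc=[]
#2 0x6e→b13/s1 MISS; vc=[]
#3 0xb0→b22/s2 L1-HIT; vc=[]
#4 0xb1→b22/s2 L1-HIT; vc=[]
#5 0xb0→b22/s2 L1-HIT; vc=[]
#6 0xb2→b22/s2 L1-HIT; vc=[]
#7 0x4d→b9/s1 MISS; vc=[13]
#8 0x6c→b13/s1 VC-HIT; vc=[9]
#9 0x2c→b5/s1 MISS; vc=[9,13]
#10 0x4d→b9/s1 VC-HIT; vc=[5,13]
#11 0x2e→b5/s1 VC-HIT; vc=[9,13]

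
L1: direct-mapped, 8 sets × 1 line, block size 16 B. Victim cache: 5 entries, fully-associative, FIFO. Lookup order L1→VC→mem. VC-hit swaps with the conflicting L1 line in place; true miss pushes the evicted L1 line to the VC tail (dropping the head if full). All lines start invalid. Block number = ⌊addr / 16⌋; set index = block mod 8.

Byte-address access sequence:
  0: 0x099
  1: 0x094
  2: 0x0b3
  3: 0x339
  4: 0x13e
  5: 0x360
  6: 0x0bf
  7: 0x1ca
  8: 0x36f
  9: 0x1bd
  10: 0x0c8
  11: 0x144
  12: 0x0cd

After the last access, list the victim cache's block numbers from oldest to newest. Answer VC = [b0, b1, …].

VC = [19, 51, 11, 28, 20]

  [0] addr=0x99 blk=9 s=1: MISS | VC []
  [1] addr=0x94 blk=9 s=1: L1-HIT | VC []
  [2] addr=0xb3 blk=11 s=3: MISS | VC []
  [3] addr=0x339 blk=51 s=3: MISS | VC [11]
  [4] addr=0x13e blk=19 s=3: MISS | VC [11, 51]
  [5] addr=0x360 blk=54 s=6: MISS | VC [11, 51]
  [6] addr=0xbf blk=11 s=3: VC-HIT | VC [19, 51]
  [7] addr=0x1ca blk=28 s=4: MISS | VC [19, 51]
  [8] addr=0x36f blk=54 s=6: L1-HIT | VC [19, 51]
  [9] addr=0x1bd blk=27 s=3: MISS | VC [19, 51, 11]
  [10] addr=0xc8 blk=12 s=4: MISS | VC [19, 51, 11, 28]
  [11] addr=0x144 blk=20 s=4: MISS | VC [19, 51, 11, 28, 12]
  [12] addr=0xcd blk=12 s=4: VC-HIT | VC [19, 51, 11, 28, 20]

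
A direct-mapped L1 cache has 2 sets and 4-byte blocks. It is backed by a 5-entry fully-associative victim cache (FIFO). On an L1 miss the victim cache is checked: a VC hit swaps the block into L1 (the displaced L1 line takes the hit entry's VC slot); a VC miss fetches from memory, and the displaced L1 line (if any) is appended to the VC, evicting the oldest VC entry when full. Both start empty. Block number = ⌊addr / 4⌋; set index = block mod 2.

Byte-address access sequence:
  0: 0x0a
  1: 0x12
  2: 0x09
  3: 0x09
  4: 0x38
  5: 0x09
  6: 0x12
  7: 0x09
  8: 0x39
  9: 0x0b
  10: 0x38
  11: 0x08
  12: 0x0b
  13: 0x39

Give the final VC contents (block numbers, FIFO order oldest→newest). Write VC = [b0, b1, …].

VC = [4, 2]

  [0] addr=0xa blk=2 s=0: MISS | VC []
  [1] addr=0x12 blk=4 s=0: MISS | VC [2]
  [2] addr=0x9 blk=2 s=0: VC-HIT | VC [4]
  [3] addr=0x9 blk=2 s=0: L1-HIT | VC [4]
  [4] addr=0x38 blk=14 s=0: MISS | VC [4, 2]
  [5] addr=0x9 blk=2 s=0: VC-HIT | VC [4, 14]
  [6] addr=0x12 blk=4 s=0: VC-HIT | VC [2, 14]
  [7] addr=0x9 blk=2 s=0: VC-HIT | VC [4, 14]
  [8] addr=0x39 blk=14 s=0: VC-HIT | VC [4, 2]
  [9] addr=0xb blk=2 s=0: VC-HIT | VC [4, 14]
  [10] addr=0x38 blk=14 s=0: VC-HIT | VC [4, 2]
  [11] addr=0x8 blk=2 s=0: VC-HIT | VC [4, 14]
  [12] addr=0xb blk=2 s=0: L1-HIT | VC [4, 14]
  [13] addr=0x39 blk=14 s=0: VC-HIT | VC [4, 2]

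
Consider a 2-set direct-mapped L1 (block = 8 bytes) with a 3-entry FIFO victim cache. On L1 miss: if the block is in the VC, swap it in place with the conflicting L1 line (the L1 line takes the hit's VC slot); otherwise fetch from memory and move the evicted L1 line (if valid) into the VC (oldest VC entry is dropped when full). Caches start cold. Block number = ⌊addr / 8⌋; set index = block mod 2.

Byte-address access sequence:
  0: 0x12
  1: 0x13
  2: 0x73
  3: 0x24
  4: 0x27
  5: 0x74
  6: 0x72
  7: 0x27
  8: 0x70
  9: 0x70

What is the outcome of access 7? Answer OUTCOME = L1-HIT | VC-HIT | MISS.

OUTCOME = VC-HIT

#0 0x12→b2/s0 MISS; vc=[]
#1 0x13→b2/s0 L1-HIT; vc=[]
#2 0x73→b14/s0 MISS; vc=[2]
#3 0x24→b4/s0 MISS; vc=[2,14]
#4 0x27→b4/s0 L1-HIT; vc=[2,14]
#5 0x74→b14/s0 VC-HIT; vc=[2,4]
#6 0x72→b14/s0 L1-HIT; vc=[2,4]
#7 0x27→b4/s0 VC-HIT; vc=[2,14]
#8 0x70→b14/s0 VC-HIT; vc=[2,4]
#9 0x70→b14/s0 L1-HIT; vc=[2,4]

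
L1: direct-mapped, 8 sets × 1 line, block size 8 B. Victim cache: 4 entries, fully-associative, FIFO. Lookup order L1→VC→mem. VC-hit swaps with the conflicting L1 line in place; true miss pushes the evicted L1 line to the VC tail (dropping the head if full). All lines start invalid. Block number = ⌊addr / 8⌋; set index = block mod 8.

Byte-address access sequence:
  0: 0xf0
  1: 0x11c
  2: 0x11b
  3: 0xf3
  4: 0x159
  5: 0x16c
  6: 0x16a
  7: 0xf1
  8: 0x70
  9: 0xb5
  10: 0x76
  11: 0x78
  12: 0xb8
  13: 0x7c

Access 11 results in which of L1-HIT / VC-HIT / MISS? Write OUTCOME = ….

0: 0xf0 (blk 30, set 6) → MISS  vc=[]
1: 0x11c (blk 35, set 3) → MISS  vc=[]
2: 0x11b (blk 35, set 3) → L1-HIT  vc=[]
3: 0xf3 (blk 30, set 6) → L1-HIT  vc=[]
4: 0x159 (blk 43, set 3) → MISS  vc=[35]
5: 0x16c (blk 45, set 5) → MISS  vc=[35]
6: 0x16a (blk 45, set 5) → L1-HIT  vc=[35]
7: 0xf1 (blk 30, set 6) → L1-HIT  vc=[35]
8: 0x70 (blk 14, set 6) → MISS  vc=[35, 30]
9: 0xb5 (blk 22, set 6) → MISS  vc=[35, 30, 14]
10: 0x76 (blk 14, set 6) → VC-HIT  vc=[35, 30, 22]
11: 0x78 (blk 15, set 7) → MISS  vc=[35, 30, 22]
12: 0xb8 (blk 23, set 7) → MISS  vc=[35, 30, 22, 15]
13: 0x7c (blk 15, set 7) → VC-HIT  vc=[35, 30, 22, 23]

OUTCOME = MISS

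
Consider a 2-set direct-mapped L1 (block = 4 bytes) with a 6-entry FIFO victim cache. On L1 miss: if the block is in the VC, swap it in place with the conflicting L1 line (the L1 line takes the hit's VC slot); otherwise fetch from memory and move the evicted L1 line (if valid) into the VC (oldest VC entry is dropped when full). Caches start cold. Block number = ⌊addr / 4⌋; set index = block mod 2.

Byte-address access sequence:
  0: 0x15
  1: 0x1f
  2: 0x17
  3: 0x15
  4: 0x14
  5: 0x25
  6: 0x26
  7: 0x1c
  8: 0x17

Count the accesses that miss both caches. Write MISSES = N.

  [0] addr=0x15 blk=5 s=1: MISS | VC []
  [1] addr=0x1f blk=7 s=1: MISS | VC [5]
  [2] addr=0x17 blk=5 s=1: VC-HIT | VC [7]
  [3] addr=0x15 blk=5 s=1: L1-HIT | VC [7]
  [4] addr=0x14 blk=5 s=1: L1-HIT | VC [7]
  [5] addr=0x25 blk=9 s=1: MISS | VC [7, 5]
  [6] addr=0x26 blk=9 s=1: L1-HIT | VC [7, 5]
  [7] addr=0x1c blk=7 s=1: VC-HIT | VC [9, 5]
  [8] addr=0x17 blk=5 s=1: VC-HIT | VC [9, 7]

MISSES = 3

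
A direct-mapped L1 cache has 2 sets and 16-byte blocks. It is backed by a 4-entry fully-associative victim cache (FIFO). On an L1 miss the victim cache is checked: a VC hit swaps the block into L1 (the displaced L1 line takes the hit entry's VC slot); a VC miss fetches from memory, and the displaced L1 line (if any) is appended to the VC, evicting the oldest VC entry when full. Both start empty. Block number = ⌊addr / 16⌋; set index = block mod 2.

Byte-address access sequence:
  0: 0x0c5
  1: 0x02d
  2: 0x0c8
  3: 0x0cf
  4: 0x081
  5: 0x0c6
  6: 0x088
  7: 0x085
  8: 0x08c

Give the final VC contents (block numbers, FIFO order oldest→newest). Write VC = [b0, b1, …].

VC = [2, 12]

  [0] addr=0xc5 blk=12 s=0: MISS | VC []
  [1] addr=0x2d blk=2 s=0: MISS | VC [12]
  [2] addr=0xc8 blk=12 s=0: VC-HIT | VC [2]
  [3] addr=0xcf blk=12 s=0: L1-HIT | VC [2]
  [4] addr=0x81 blk=8 s=0: MISS | VC [2, 12]
  [5] addr=0xc6 blk=12 s=0: VC-HIT | VC [2, 8]
  [6] addr=0x88 blk=8 s=0: VC-HIT | VC [2, 12]
  [7] addr=0x85 blk=8 s=0: L1-HIT | VC [2, 12]
  [8] addr=0x8c blk=8 s=0: L1-HIT | VC [2, 12]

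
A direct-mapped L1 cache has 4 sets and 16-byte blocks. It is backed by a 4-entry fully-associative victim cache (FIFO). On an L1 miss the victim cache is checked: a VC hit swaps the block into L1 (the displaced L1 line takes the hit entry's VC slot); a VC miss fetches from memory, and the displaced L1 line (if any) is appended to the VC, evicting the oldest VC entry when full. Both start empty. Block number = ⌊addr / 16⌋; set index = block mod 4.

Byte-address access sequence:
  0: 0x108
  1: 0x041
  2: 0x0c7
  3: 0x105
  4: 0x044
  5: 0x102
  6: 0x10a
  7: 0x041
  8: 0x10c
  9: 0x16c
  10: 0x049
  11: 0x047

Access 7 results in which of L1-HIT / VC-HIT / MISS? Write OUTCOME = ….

OUTCOME = VC-HIT

0: 0x108 (blk 16, set 0) → MISS  vc=[]
1: 0x41 (blk 4, set 0) → MISS  vc=[16]
2: 0xc7 (blk 12, set 0) → MISS  vc=[16, 4]
3: 0x105 (blk 16, set 0) → VC-HIT  vc=[12, 4]
4: 0x44 (blk 4, set 0) → VC-HIT  vc=[12, 16]
5: 0x102 (blk 16, set 0) → VC-HIT  vc=[12, 4]
6: 0x10a (blk 16, set 0) → L1-HIT  vc=[12, 4]
7: 0x41 (blk 4, set 0) → VC-HIT  vc=[12, 16]
8: 0x10c (blk 16, set 0) → VC-HIT  vc=[12, 4]
9: 0x16c (blk 22, set 2) → MISS  vc=[12, 4]
10: 0x49 (blk 4, set 0) → VC-HIT  vc=[12, 16]
11: 0x47 (blk 4, set 0) → L1-HIT  vc=[12, 16]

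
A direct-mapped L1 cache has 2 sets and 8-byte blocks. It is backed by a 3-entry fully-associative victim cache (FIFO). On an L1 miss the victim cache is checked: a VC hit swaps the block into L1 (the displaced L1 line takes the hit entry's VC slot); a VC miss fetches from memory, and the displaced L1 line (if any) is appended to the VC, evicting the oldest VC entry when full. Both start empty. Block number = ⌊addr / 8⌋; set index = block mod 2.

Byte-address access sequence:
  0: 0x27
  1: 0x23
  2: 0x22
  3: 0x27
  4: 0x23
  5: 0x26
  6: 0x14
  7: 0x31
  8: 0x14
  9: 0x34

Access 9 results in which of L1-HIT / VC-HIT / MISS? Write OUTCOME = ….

OUTCOME = VC-HIT

#0 0x27→b4/s0 MISS; vc=[]
#1 0x23→b4/s0 L1-HIT; vc=[]
#2 0x22→b4/s0 L1-HIT; vc=[]
#3 0x27→b4/s0 L1-HIT; vc=[]
#4 0x23→b4/s0 L1-HIT; vc=[]
#5 0x26→b4/s0 L1-HIT; vc=[]
#6 0x14→b2/s0 MISS; vc=[4]
#7 0x31→b6/s0 MISS; vc=[4,2]
#8 0x14→b2/s0 VC-HIT; vc=[4,6]
#9 0x34→b6/s0 VC-HIT; vc=[4,2]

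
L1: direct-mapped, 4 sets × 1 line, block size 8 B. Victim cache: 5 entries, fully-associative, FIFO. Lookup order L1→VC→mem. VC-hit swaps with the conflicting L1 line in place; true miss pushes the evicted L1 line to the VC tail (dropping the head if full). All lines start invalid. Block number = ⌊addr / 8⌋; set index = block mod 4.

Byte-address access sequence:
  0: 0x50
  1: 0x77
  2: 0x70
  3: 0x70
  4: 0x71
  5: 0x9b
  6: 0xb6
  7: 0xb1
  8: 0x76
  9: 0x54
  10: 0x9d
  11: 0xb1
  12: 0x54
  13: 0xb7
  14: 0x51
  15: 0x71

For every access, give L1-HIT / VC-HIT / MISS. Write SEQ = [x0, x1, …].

SEQ = [MISS, MISS, L1-HIT, L1-HIT, L1-HIT, MISS, MISS, L1-HIT, VC-HIT, VC-HIT, L1-HIT, VC-HIT, VC-HIT, VC-HIT, VC-HIT, VC-HIT]

  [0] addr=0x50 blk=10 s=2: MISS | VC []
  [1] addr=0x77 blk=14 s=2: MISS | VC [10]
  [2] addr=0x70 blk=14 s=2: L1-HIT | VC [10]
  [3] addr=0x70 blk=14 s=2: L1-HIT | VC [10]
  [4] addr=0x71 blk=14 s=2: L1-HIT | VC [10]
  [5] addr=0x9b blk=19 s=3: MISS | VC [10]
  [6] addr=0xb6 blk=22 s=2: MISS | VC [10, 14]
  [7] addr=0xb1 blk=22 s=2: L1-HIT | VC [10, 14]
  [8] addr=0x76 blk=14 s=2: VC-HIT | VC [10, 22]
  [9] addr=0x54 blk=10 s=2: VC-HIT | VC [14, 22]
  [10] addr=0x9d blk=19 s=3: L1-HIT | VC [14, 22]
  [11] addr=0xb1 blk=22 s=2: VC-HIT | VC [14, 10]
  [12] addr=0x54 blk=10 s=2: VC-HIT | VC [14, 22]
  [13] addr=0xb7 blk=22 s=2: VC-HIT | VC [14, 10]
  [14] addr=0x51 blk=10 s=2: VC-HIT | VC [14, 22]
  [15] addr=0x71 blk=14 s=2: VC-HIT | VC [10, 22]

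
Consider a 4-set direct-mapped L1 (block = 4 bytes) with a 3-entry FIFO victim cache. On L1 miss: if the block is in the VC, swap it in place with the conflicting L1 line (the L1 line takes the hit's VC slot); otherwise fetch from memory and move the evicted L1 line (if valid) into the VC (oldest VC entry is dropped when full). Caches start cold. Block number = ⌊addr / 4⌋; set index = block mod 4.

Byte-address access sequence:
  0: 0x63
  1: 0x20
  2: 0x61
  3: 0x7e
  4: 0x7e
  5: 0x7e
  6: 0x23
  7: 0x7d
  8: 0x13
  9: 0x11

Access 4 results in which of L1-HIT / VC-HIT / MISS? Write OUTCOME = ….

OUTCOME = L1-HIT

0: 0x63 (blk 24, set 0) → MISS  vc=[]
1: 0x20 (blk 8, set 0) → MISS  vc=[24]
2: 0x61 (blk 24, set 0) → VC-HIT  vc=[8]
3: 0x7e (blk 31, set 3) → MISS  vc=[8]
4: 0x7e (blk 31, set 3) → L1-HIT  vc=[8]
5: 0x7e (blk 31, set 3) → L1-HIT  vc=[8]
6: 0x23 (blk 8, set 0) → VC-HIT  vc=[24]
7: 0x7d (blk 31, set 3) → L1-HIT  vc=[24]
8: 0x13 (blk 4, set 0) → MISS  vc=[24, 8]
9: 0x11 (blk 4, set 0) → L1-HIT  vc=[24, 8]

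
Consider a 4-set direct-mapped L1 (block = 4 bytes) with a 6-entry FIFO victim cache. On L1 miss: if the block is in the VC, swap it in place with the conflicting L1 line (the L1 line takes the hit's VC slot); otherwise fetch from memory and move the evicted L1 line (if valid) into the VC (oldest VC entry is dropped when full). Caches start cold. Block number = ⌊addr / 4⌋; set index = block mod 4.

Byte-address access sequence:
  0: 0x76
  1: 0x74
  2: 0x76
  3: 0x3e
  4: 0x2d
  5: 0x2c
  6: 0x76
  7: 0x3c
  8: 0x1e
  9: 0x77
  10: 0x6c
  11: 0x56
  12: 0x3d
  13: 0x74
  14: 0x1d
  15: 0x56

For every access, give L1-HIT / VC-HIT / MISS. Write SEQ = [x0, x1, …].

SEQ = [MISS, L1-HIT, L1-HIT, MISS, MISS, L1-HIT, L1-HIT, VC-HIT, MISS, L1-HIT, MISS, MISS, VC-HIT, VC-HIT, VC-HIT, VC-HIT]

0: 0x76 (blk 29, set 1) → MISS  vc=[]
1: 0x74 (blk 29, set 1) → L1-HIT  vc=[]
2: 0x76 (blk 29, set 1) → L1-HIT  vc=[]
3: 0x3e (blk 15, set 3) → MISS  vc=[]
4: 0x2d (blk 11, set 3) → MISS  vc=[15]
5: 0x2c (blk 11, set 3) → L1-HIT  vc=[15]
6: 0x76 (blk 29, set 1) → L1-HIT  vc=[15]
7: 0x3c (blk 15, set 3) → VC-HIT  vc=[11]
8: 0x1e (blk 7, set 3) → MISS  vc=[11, 15]
9: 0x77 (blk 29, set 1) → L1-HIT  vc=[11, 15]
10: 0x6c (blk 27, set 3) → MISS  vc=[11, 15, 7]
11: 0x56 (blk 21, set 1) → MISS  vc=[11, 15, 7, 29]
12: 0x3d (blk 15, set 3) → VC-HIT  vc=[11, 27, 7, 29]
13: 0x74 (blk 29, set 1) → VC-HIT  vc=[11, 27, 7, 21]
14: 0x1d (blk 7, set 3) → VC-HIT  vc=[11, 27, 15, 21]
15: 0x56 (blk 21, set 1) → VC-HIT  vc=[11, 27, 15, 29]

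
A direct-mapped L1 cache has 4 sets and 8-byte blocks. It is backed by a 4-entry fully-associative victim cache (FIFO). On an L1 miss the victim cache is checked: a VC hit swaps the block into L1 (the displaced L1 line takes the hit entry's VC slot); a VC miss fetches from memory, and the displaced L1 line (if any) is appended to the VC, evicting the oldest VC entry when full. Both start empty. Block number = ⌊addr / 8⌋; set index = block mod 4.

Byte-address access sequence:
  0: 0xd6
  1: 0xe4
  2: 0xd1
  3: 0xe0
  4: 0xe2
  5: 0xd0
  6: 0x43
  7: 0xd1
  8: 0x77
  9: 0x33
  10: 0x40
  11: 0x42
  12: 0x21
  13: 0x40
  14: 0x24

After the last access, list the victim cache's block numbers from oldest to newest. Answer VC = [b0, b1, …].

VC = [28, 26, 14, 8]

  [0] addr=0xd6 blk=26 s=2: MISS | VC []
  [1] addr=0xe4 blk=28 s=0: MISS | VC []
  [2] addr=0xd1 blk=26 s=2: L1-HIT | VC []
  [3] addr=0xe0 blk=28 s=0: L1-HIT | VC []
  [4] addr=0xe2 blk=28 s=0: L1-HIT | VC []
  [5] addr=0xd0 blk=26 s=2: L1-HIT | VC []
  [6] addr=0x43 blk=8 s=0: MISS | VC [28]
  [7] addr=0xd1 blk=26 s=2: L1-HIT | VC [28]
  [8] addr=0x77 blk=14 s=2: MISS | VC [28, 26]
  [9] addr=0x33 blk=6 s=2: MISS | VC [28, 26, 14]
  [10] addr=0x40 blk=8 s=0: L1-HIT | VC [28, 26, 14]
  [11] addr=0x42 blk=8 s=0: L1-HIT | VC [28, 26, 14]
  [12] addr=0x21 blk=4 s=0: MISS | VC [28, 26, 14, 8]
  [13] addr=0x40 blk=8 s=0: VC-HIT | VC [28, 26, 14, 4]
  [14] addr=0x24 blk=4 s=0: VC-HIT | VC [28, 26, 14, 8]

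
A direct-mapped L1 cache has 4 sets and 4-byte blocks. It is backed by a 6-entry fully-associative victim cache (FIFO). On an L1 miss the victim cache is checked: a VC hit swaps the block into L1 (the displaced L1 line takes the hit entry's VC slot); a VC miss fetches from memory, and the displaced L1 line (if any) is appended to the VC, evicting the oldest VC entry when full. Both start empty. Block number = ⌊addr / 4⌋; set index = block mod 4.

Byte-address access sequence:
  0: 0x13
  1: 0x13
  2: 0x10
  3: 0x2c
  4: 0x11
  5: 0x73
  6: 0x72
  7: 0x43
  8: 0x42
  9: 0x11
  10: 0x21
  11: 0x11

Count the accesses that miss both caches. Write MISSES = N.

0: 0x13 (blk 4, set 0) → MISS  vc=[]
1: 0x13 (blk 4, set 0) → L1-HIT  vc=[]
2: 0x10 (blk 4, set 0) → L1-HIT  vc=[]
3: 0x2c (blk 11, set 3) → MISS  vc=[]
4: 0x11 (blk 4, set 0) → L1-HIT  vc=[]
5: 0x73 (blk 28, set 0) → MISS  vc=[4]
6: 0x72 (blk 28, set 0) → L1-HIT  vc=[4]
7: 0x43 (blk 16, set 0) → MISS  vc=[4, 28]
8: 0x42 (blk 16, set 0) → L1-HIT  vc=[4, 28]
9: 0x11 (blk 4, set 0) → VC-HIT  vc=[16, 28]
10: 0x21 (blk 8, set 0) → MISS  vc=[16, 28, 4]
11: 0x11 (blk 4, set 0) → VC-HIT  vc=[16, 28, 8]

MISSES = 5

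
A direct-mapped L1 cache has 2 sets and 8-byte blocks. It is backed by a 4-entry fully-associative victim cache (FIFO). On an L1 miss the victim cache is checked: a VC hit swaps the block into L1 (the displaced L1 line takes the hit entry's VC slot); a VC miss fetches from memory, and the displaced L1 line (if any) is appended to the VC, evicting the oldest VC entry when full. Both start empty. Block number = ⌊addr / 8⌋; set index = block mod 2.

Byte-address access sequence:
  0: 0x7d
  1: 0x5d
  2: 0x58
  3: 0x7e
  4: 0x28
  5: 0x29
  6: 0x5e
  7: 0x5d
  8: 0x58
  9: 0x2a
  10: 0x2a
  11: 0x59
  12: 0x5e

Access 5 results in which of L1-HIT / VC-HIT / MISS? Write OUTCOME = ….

0: 0x7d (blk 15, set 1) → MISS  vc=[]
1: 0x5d (blk 11, set 1) → MISS  vc=[15]
2: 0x58 (blk 11, set 1) → L1-HIT  vc=[15]
3: 0x7e (blk 15, set 1) → VC-HIT  vc=[11]
4: 0x28 (blk 5, set 1) → MISS  vc=[11, 15]
5: 0x29 (blk 5, set 1) → L1-HIT  vc=[11, 15]
6: 0x5e (blk 11, set 1) → VC-HIT  vc=[5, 15]
7: 0x5d (blk 11, set 1) → L1-HIT  vc=[5, 15]
8: 0x58 (blk 11, set 1) → L1-HIT  vc=[5, 15]
9: 0x2a (blk 5, set 1) → VC-HIT  vc=[11, 15]
10: 0x2a (blk 5, set 1) → L1-HIT  vc=[11, 15]
11: 0x59 (blk 11, set 1) → VC-HIT  vc=[5, 15]
12: 0x5e (blk 11, set 1) → L1-HIT  vc=[5, 15]

OUTCOME = L1-HIT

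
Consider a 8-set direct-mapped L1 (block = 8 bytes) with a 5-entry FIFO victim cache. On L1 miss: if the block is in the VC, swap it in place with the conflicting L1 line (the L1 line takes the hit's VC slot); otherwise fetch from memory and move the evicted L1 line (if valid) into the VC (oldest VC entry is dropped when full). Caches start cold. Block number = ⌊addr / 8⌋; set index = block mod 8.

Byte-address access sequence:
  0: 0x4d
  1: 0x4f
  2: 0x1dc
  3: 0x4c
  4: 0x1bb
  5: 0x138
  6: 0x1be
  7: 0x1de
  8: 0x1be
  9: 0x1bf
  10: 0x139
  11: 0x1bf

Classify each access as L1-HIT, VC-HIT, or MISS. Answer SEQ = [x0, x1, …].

SEQ = [MISS, L1-HIT, MISS, L1-HIT, MISS, MISS, VC-HIT, L1-HIT, L1-HIT, L1-HIT, VC-HIT, VC-HIT]

0: 0x4d (blk 9, set 1) → MISS  vc=[]
1: 0x4f (blk 9, set 1) → L1-HIT  vc=[]
2: 0x1dc (blk 59, set 3) → MISS  vc=[]
3: 0x4c (blk 9, set 1) → L1-HIT  vc=[]
4: 0x1bb (blk 55, set 7) → MISS  vc=[]
5: 0x138 (blk 39, set 7) → MISS  vc=[55]
6: 0x1be (blk 55, set 7) → VC-HIT  vc=[39]
7: 0x1de (blk 59, set 3) → L1-HIT  vc=[39]
8: 0x1be (blk 55, set 7) → L1-HIT  vc=[39]
9: 0x1bf (blk 55, set 7) → L1-HIT  vc=[39]
10: 0x139 (blk 39, set 7) → VC-HIT  vc=[55]
11: 0x1bf (blk 55, set 7) → VC-HIT  vc=[39]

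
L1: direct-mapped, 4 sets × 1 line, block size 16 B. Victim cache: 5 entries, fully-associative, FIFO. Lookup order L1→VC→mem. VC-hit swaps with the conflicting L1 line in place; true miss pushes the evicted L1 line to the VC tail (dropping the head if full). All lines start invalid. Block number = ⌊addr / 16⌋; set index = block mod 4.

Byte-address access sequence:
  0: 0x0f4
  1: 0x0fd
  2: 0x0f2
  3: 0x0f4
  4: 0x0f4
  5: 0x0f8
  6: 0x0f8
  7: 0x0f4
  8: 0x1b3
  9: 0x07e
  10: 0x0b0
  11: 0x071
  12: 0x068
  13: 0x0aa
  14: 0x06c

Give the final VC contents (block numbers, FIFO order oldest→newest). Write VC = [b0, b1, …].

  [0] addr=0xf4 blk=15 s=3: MISS | VC []
  [1] addr=0xfd blk=15 s=3: L1-HIT | VC []
  [2] addr=0xf2 blk=15 s=3: L1-HIT | VC []
  [3] addr=0xf4 blk=15 s=3: L1-HIT | VC []
  [4] addr=0xf4 blk=15 s=3: L1-HIT | VC []
  [5] addr=0xf8 blk=15 s=3: L1-HIT | VC []
  [6] addr=0xf8 blk=15 s=3: L1-HIT | VC []
  [7] addr=0xf4 blk=15 s=3: L1-HIT | VC []
  [8] addr=0x1b3 blk=27 s=3: MISS | VC [15]
  [9] addr=0x7e blk=7 s=3: MISS | VC [15, 27]
  [10] addr=0xb0 blk=11 s=3: MISS | VC [15, 27, 7]
  [11] addr=0x71 blk=7 s=3: VC-HIT | VC [15, 27, 11]
  [12] addr=0x68 blk=6 s=2: MISS | VC [15, 27, 11]
  [13] addr=0xaa blk=10 s=2: MISS | VC [15, 27, 11, 6]
  [14] addr=0x6c blk=6 s=2: VC-HIT | VC [15, 27, 11, 10]

VC = [15, 27, 11, 10]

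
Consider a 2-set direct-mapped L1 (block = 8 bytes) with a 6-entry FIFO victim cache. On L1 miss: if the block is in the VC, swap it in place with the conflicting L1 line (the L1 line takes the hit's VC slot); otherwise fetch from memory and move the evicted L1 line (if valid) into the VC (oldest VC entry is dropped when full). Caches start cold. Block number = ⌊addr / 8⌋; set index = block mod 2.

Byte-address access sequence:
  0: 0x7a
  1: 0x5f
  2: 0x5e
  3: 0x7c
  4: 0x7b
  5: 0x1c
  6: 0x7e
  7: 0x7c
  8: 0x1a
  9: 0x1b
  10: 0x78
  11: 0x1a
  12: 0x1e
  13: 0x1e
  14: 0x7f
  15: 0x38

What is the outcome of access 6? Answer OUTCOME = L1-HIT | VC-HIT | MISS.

OUTCOME = VC-HIT

0: 0x7a (blk 15, set 1) → MISS  vc=[]
1: 0x5f (blk 11, set 1) → MISS  vc=[15]
2: 0x5e (blk 11, set 1) → L1-HIT  vc=[15]
3: 0x7c (blk 15, set 1) → VC-HIT  vc=[11]
4: 0x7b (blk 15, set 1) → L1-HIT  vc=[11]
5: 0x1c (blk 3, set 1) → MISS  vc=[11, 15]
6: 0x7e (blk 15, set 1) → VC-HIT  vc=[11, 3]
7: 0x7c (blk 15, set 1) → L1-HIT  vc=[11, 3]
8: 0x1a (blk 3, set 1) → VC-HIT  vc=[11, 15]
9: 0x1b (blk 3, set 1) → L1-HIT  vc=[11, 15]
10: 0x78 (blk 15, set 1) → VC-HIT  vc=[11, 3]
11: 0x1a (blk 3, set 1) → VC-HIT  vc=[11, 15]
12: 0x1e (blk 3, set 1) → L1-HIT  vc=[11, 15]
13: 0x1e (blk 3, set 1) → L1-HIT  vc=[11, 15]
14: 0x7f (blk 15, set 1) → VC-HIT  vc=[11, 3]
15: 0x38 (blk 7, set 1) → MISS  vc=[11, 3, 15]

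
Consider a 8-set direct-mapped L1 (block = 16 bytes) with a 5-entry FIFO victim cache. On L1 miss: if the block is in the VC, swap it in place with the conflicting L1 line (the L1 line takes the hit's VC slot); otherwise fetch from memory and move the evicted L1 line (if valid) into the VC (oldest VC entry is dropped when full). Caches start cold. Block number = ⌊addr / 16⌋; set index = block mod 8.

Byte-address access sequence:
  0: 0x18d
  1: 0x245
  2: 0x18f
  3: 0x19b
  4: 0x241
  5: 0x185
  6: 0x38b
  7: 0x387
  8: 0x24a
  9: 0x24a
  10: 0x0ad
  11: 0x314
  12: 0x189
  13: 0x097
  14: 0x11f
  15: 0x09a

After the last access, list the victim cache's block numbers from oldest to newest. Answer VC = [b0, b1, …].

0: 0x18d (blk 24, set 0) → MISS  vc=[]
1: 0x245 (blk 36, set 4) → MISS  vc=[]
2: 0x18f (blk 24, set 0) → L1-HIT  vc=[]
3: 0x19b (blk 25, set 1) → MISS  vc=[]
4: 0x241 (blk 36, set 4) → L1-HIT  vc=[]
5: 0x185 (blk 24, set 0) → L1-HIT  vc=[]
6: 0x38b (blk 56, set 0) → MISS  vc=[24]
7: 0x387 (blk 56, set 0) → L1-HIT  vc=[24]
8: 0x24a (blk 36, set 4) → L1-HIT  vc=[24]
9: 0x24a (blk 36, set 4) → L1-HIT  vc=[24]
10: 0xad (blk 10, set 2) → MISS  vc=[24]
11: 0x314 (blk 49, set 1) → MISS  vc=[24, 25]
12: 0x189 (blk 24, set 0) → VC-HIT  vc=[56, 25]
13: 0x97 (blk 9, set 1) → MISS  vc=[56, 25, 49]
14: 0x11f (blk 17, set 1) → MISS  vc=[56, 25, 49, 9]
15: 0x9a (blk 9, set 1) → VC-HIT  vc=[56, 25, 49, 17]

VC = [56, 25, 49, 17]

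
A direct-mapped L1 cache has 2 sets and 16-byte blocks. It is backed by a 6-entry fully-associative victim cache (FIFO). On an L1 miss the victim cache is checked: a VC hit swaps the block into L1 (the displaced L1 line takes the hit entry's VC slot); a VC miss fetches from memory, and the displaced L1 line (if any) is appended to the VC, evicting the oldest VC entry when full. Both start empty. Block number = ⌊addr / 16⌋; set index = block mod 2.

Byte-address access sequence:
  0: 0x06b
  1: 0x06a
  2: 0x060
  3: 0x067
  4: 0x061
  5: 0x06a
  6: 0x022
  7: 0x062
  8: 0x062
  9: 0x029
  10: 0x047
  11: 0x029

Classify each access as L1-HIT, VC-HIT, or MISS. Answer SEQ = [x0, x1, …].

#0 0x6b→b6/s0 MISS; vc=[]
#1 0x6a→b6/s0 L1-HIT; vc=[]
#2 0x60→b6/s0 L1-HIT; vc=[]
#3 0x67→b6/s0 L1-HIT; vc=[]
#4 0x61→b6/s0 L1-HIT; vc=[]
#5 0x6a→b6/s0 L1-HIT; vc=[]
#6 0x22→b2/s0 MISS; vc=[6]
#7 0x62→b6/s0 VC-HIT; vc=[2]
#8 0x62→b6/s0 L1-HIT; vc=[2]
#9 0x29→b2/s0 VC-HIT; vc=[6]
#10 0x47→b4/s0 MISS; vc=[6,2]
#11 0x29→b2/s0 VC-HIT; vc=[6,4]

SEQ = [MISS, L1-HIT, L1-HIT, L1-HIT, L1-HIT, L1-HIT, MISS, VC-HIT, L1-HIT, VC-HIT, MISS, VC-HIT]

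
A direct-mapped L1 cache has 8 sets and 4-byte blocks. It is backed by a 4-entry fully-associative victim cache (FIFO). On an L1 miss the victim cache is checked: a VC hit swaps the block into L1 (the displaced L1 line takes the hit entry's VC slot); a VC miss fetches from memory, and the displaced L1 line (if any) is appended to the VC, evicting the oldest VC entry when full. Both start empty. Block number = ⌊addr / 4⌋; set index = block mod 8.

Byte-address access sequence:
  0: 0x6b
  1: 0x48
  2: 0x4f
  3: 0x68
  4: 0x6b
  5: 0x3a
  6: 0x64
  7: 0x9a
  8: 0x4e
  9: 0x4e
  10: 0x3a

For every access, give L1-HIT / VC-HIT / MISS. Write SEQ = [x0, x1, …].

0: 0x6b (blk 26, set 2) → MISS  vc=[]
1: 0x48 (blk 18, set 2) → MISS  vc=[26]
2: 0x4f (blk 19, set 3) → MISS  vc=[26]
3: 0x68 (blk 26, set 2) → VC-HIT  vc=[18]
4: 0x6b (blk 26, set 2) → L1-HIT  vc=[18]
5: 0x3a (blk 14, set 6) → MISS  vc=[18]
6: 0x64 (blk 25, set 1) → MISS  vc=[18]
7: 0x9a (blk 38, set 6) → MISS  vc=[18, 14]
8: 0x4e (blk 19, set 3) → L1-HIT  vc=[18, 14]
9: 0x4e (blk 19, set 3) → L1-HIT  vc=[18, 14]
10: 0x3a (blk 14, set 6) → VC-HIT  vc=[18, 38]

SEQ = [MISS, MISS, MISS, VC-HIT, L1-HIT, MISS, MISS, MISS, L1-HIT, L1-HIT, VC-HIT]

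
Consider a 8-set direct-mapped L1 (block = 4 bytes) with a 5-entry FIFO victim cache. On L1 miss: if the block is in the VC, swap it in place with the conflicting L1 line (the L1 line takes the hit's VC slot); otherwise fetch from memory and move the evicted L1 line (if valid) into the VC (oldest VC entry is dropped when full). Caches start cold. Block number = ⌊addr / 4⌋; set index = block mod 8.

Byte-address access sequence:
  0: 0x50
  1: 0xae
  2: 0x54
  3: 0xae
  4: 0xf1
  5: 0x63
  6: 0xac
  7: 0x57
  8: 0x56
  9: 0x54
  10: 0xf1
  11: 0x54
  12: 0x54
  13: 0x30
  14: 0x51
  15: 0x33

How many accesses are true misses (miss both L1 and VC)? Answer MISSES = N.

MISSES = 6

#0 0x50→b20/s4 MISS; vc=[]
#1 0xae→b43/s3 MISS; vc=[]
#2 0x54→b21/s5 MISS; vc=[]
#3 0xae→b43/s3 L1-HIT; vc=[]
#4 0xf1→b60/s4 MISS; vc=[20]
#5 0x63→b24/s0 MISS; vc=[20]
#6 0xac→b43/s3 L1-HIT; vc=[20]
#7 0x57→b21/s5 L1-HIT; vc=[20]
#8 0x56→b21/s5 L1-HIT; vc=[20]
#9 0x54→b21/s5 L1-HIT; vc=[20]
#10 0xf1→b60/s4 L1-HIT; vc=[20]
#11 0x54→b21/s5 L1-HIT; vc=[20]
#12 0x54→b21/s5 L1-HIT; vc=[20]
#13 0x30→b12/s4 MISS; vc=[20,60]
#14 0x51→b20/s4 VC-HIT; vc=[12,60]
#15 0x33→b12/s4 VC-HIT; vc=[20,60]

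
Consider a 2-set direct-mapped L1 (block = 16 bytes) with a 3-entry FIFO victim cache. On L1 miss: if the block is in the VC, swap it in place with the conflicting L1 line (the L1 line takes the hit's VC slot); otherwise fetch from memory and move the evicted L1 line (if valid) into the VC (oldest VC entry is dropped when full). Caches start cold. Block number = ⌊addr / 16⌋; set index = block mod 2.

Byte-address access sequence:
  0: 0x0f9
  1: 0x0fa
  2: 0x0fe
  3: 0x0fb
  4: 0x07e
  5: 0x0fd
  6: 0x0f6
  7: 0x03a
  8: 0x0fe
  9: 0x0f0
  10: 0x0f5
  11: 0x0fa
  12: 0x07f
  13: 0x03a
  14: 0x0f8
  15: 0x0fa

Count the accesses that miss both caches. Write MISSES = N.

  [0] addr=0xf9 blk=15 s=1: MISS | VC []
  [1] addr=0xfa blk=15 s=1: L1-HIT | VC []
  [2] addr=0xfe blk=15 s=1: L1-HIT | VC []
  [3] addr=0xfb blk=15 s=1: L1-HIT | VC []
  [4] addr=0x7e blk=7 s=1: MISS | VC [15]
  [5] addr=0xfd blk=15 s=1: VC-HIT | VC [7]
  [6] addr=0xf6 blk=15 s=1: L1-HIT | VC [7]
  [7] addr=0x3a blk=3 s=1: MISS | VC [7, 15]
  [8] addr=0xfe blk=15 s=1: VC-HIT | VC [7, 3]
  [9] addr=0xf0 blk=15 s=1: L1-HIT | VC [7, 3]
  [10] addr=0xf5 blk=15 s=1: L1-HIT | VC [7, 3]
  [11] addr=0xfa blk=15 s=1: L1-HIT | VC [7, 3]
  [12] addr=0x7f blk=7 s=1: VC-HIT | VC [15, 3]
  [13] addr=0x3a blk=3 s=1: VC-HIT | VC [15, 7]
  [14] addr=0xf8 blk=15 s=1: VC-HIT | VC [3, 7]
  [15] addr=0xfa blk=15 s=1: L1-HIT | VC [3, 7]

MISSES = 3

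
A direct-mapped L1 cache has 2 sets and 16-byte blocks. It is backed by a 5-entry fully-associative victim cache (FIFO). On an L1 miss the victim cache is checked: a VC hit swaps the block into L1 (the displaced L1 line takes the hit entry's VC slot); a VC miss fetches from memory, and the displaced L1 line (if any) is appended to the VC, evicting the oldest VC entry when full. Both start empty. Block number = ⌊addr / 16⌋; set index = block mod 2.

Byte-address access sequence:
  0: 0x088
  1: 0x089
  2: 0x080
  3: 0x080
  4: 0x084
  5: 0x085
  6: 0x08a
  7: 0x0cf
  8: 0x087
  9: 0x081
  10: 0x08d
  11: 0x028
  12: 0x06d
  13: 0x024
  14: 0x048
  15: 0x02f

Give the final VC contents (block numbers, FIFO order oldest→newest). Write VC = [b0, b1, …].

0: 0x88 (blk 8, set 0) → MISS  vc=[]
1: 0x89 (blk 8, set 0) → L1-HIT  vc=[]
2: 0x80 (blk 8, set 0) → L1-HIT  vc=[]
3: 0x80 (blk 8, set 0) → L1-HIT  vc=[]
4: 0x84 (blk 8, set 0) → L1-HIT  vc=[]
5: 0x85 (blk 8, set 0) → L1-HIT  vc=[]
6: 0x8a (blk 8, set 0) → L1-HIT  vc=[]
7: 0xcf (blk 12, set 0) → MISS  vc=[8]
8: 0x87 (blk 8, set 0) → VC-HIT  vc=[12]
9: 0x81 (blk 8, set 0) → L1-HIT  vc=[12]
10: 0x8d (blk 8, set 0) → L1-HIT  vc=[12]
11: 0x28 (blk 2, set 0) → MISS  vc=[12, 8]
12: 0x6d (blk 6, set 0) → MISS  vc=[12, 8, 2]
13: 0x24 (blk 2, set 0) → VC-HIT  vc=[12, 8, 6]
14: 0x48 (blk 4, set 0) → MISS  vc=[12, 8, 6, 2]
15: 0x2f (blk 2, set 0) → VC-HIT  vc=[12, 8, 6, 4]

VC = [12, 8, 6, 4]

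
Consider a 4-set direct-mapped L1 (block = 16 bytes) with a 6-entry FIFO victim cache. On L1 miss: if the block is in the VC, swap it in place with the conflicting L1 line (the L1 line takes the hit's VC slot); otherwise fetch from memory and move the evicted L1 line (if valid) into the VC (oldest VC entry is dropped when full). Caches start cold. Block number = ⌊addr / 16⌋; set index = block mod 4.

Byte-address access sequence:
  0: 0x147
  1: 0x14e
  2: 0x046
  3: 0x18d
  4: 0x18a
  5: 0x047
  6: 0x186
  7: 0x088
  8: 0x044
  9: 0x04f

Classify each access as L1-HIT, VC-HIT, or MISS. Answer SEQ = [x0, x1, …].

SEQ = [MISS, L1-HIT, MISS, MISS, L1-HIT, VC-HIT, VC-HIT, MISS, VC-HIT, L1-HIT]

  [0] addr=0x147 blk=20 s=0: MISS | VC []
  [1] addr=0x14e blk=20 s=0: L1-HIT | VC []
  [2] addr=0x46 blk=4 s=0: MISS | VC [20]
  [3] addr=0x18d blk=24 s=0: MISS | VC [20, 4]
  [4] addr=0x18a blk=24 s=0: L1-HIT | VC [20, 4]
  [5] addr=0x47 blk=4 s=0: VC-HIT | VC [20, 24]
  [6] addr=0x186 blk=24 s=0: VC-HIT | VC [20, 4]
  [7] addr=0x88 blk=8 s=0: MISS | VC [20, 4, 24]
  [8] addr=0x44 blk=4 s=0: VC-HIT | VC [20, 8, 24]
  [9] addr=0x4f blk=4 s=0: L1-HIT | VC [20, 8, 24]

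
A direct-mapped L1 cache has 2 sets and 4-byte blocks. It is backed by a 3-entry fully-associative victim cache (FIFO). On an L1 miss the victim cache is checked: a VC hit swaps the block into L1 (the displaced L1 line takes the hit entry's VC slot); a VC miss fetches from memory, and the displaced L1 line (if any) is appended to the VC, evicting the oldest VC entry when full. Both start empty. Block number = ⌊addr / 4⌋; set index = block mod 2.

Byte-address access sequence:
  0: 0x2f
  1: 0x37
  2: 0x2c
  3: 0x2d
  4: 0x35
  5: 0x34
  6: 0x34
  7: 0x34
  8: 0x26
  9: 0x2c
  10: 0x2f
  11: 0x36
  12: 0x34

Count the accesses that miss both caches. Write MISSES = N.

MISSES = 3

0: 0x2f (blk 11, set 1) → MISS  vc=[]
1: 0x37 (blk 13, set 1) → MISS  vc=[11]
2: 0x2c (blk 11, set 1) → VC-HIT  vc=[13]
3: 0x2d (blk 11, set 1) → L1-HIT  vc=[13]
4: 0x35 (blk 13, set 1) → VC-HIT  vc=[11]
5: 0x34 (blk 13, set 1) → L1-HIT  vc=[11]
6: 0x34 (blk 13, set 1) → L1-HIT  vc=[11]
7: 0x34 (blk 13, set 1) → L1-HIT  vc=[11]
8: 0x26 (blk 9, set 1) → MISS  vc=[11, 13]
9: 0x2c (blk 11, set 1) → VC-HIT  vc=[9, 13]
10: 0x2f (blk 11, set 1) → L1-HIT  vc=[9, 13]
11: 0x36 (blk 13, set 1) → VC-HIT  vc=[9, 11]
12: 0x34 (blk 13, set 1) → L1-HIT  vc=[9, 11]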